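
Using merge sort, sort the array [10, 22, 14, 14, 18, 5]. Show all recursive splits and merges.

Merge sort trace:

Split: [10, 22, 14, 14, 18, 5] -> [10, 22, 14] and [14, 18, 5]
  Split: [10, 22, 14] -> [10] and [22, 14]
    Split: [22, 14] -> [22] and [14]
    Merge: [22] + [14] -> [14, 22]
  Merge: [10] + [14, 22] -> [10, 14, 22]
  Split: [14, 18, 5] -> [14] and [18, 5]
    Split: [18, 5] -> [18] and [5]
    Merge: [18] + [5] -> [5, 18]
  Merge: [14] + [5, 18] -> [5, 14, 18]
Merge: [10, 14, 22] + [5, 14, 18] -> [5, 10, 14, 14, 18, 22]

Final sorted array: [5, 10, 14, 14, 18, 22]

The merge sort proceeds by recursively splitting the array and merging sorted halves.
After all merges, the sorted array is [5, 10, 14, 14, 18, 22].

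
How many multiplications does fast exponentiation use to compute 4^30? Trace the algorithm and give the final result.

Computing 4^30 by squaring (build up from 4^1; each line after the first costs one multiplication):

4^1 = 4
4^2 = (4^1)^2 = 4^2 = 16
4^3 = 4 * 4^2 = 4 * 16 = 64
4^6 = (4^3)^2 = 64^2 = 4096
4^7 = 4 * 4^6 = 4 * 4096 = 16384
4^14 = (4^7)^2 = 16384^2 = 268435456
4^15 = 4 * 4^14 = 4 * 268435456 = 1073741824
4^30 = (4^15)^2 = 1073741824^2 = 1152921504606846976

Result: 1152921504606846976
Multiplications needed: 7 (7 lines after 4^1)

4^30 = 1152921504606846976. Using exponentiation by squaring, this requires 7 multiplications. The key idea: if the exponent is even, square the half-power; if odd, multiply by the base once.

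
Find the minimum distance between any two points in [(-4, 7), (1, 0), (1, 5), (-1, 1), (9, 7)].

Computing all pairwise distances among 5 points:

d((-4, 7), (1, 0)) = 8.6023
d((-4, 7), (1, 5)) = 5.3852
d((-4, 7), (-1, 1)) = 6.7082
d((-4, 7), (9, 7)) = 13.0
d((1, 0), (1, 5)) = 5.0
d((1, 0), (-1, 1)) = 2.2361 <-- minimum
d((1, 0), (9, 7)) = 10.6301
d((1, 5), (-1, 1)) = 4.4721
d((1, 5), (9, 7)) = 8.2462
d((-1, 1), (9, 7)) = 11.6619

Closest pair: (1, 0) and (-1, 1) with distance 2.2361

The closest pair is (1, 0) and (-1, 1) with Euclidean distance 2.2361. For 5 points, brute-force pairwise comparison is shown above. For large n, the divide-and-conquer algorithm (sort by x, recurse on halves, check the dividing strip) achieves O(n log n).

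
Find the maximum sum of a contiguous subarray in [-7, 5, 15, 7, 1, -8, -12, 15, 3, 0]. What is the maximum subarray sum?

Using Kadane's algorithm on [-7, 5, 15, 7, 1, -8, -12, 15, 3, 0]:

Scanning through the array:
Position 1 (value 5): max_ending_here = 5, max_so_far = 5
Position 2 (value 15): max_ending_here = 20, max_so_far = 20
Position 3 (value 7): max_ending_here = 27, max_so_far = 27
Position 4 (value 1): max_ending_here = 28, max_so_far = 28
Position 5 (value -8): max_ending_here = 20, max_so_far = 28
Position 6 (value -12): max_ending_here = 8, max_so_far = 28
Position 7 (value 15): max_ending_here = 23, max_so_far = 28
Position 8 (value 3): max_ending_here = 26, max_so_far = 28
Position 9 (value 0): max_ending_here = 26, max_so_far = 28

Maximum subarray: [5, 15, 7, 1]
Maximum sum: 28

The maximum subarray is [5, 15, 7, 1] with sum 28. This subarray runs from index 1 to index 4.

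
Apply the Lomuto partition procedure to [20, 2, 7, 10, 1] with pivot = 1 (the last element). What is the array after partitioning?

Lomuto partition with pivot = 1:

Initial array: [20, 2, 7, 10, 1]

arr[0]=20 > 1: no swap
arr[1]=2 > 1: no swap
arr[2]=7 > 1: no swap
arr[3]=10 > 1: no swap

Place pivot at position 0: [1, 2, 7, 10, 20]
Pivot position: 0

After partitioning with pivot 1, the array becomes [1, 2, 7, 10, 20]. The pivot is placed at index 0. All elements to the left of the pivot are <= 1, and all elements to the right are > 1.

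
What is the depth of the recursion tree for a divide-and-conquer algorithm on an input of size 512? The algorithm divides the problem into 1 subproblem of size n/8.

For divide and conquer with division factor 8:

Problem sizes at each level:
Level 0: 512
Level 1: 64
Level 2: 8
Level 3: 1

The root is level 0 and the size-1 base case is level 3 (the tree spans levels 0 through 3, i.e. 4 levels counting the root), so the depth is the number of divisions: log_8(512) = 3

The recursion tree depth is log_8(512) = 3. At each level, the problem size is divided by 8, so it takes 3 divisions to reduce to a base case of size 1. The algorithm makes 1 recursive call at each level.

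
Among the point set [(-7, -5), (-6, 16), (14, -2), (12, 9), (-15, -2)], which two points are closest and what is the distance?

Computing all pairwise distances among 5 points:

d((-7, -5), (-6, 16)) = 21.0238
d((-7, -5), (14, -2)) = 21.2132
d((-7, -5), (12, 9)) = 23.6008
d((-7, -5), (-15, -2)) = 8.544 <-- minimum
d((-6, 16), (14, -2)) = 26.9072
d((-6, 16), (12, 9)) = 19.3132
d((-6, 16), (-15, -2)) = 20.1246
d((14, -2), (12, 9)) = 11.1803
d((14, -2), (-15, -2)) = 29.0
d((12, 9), (-15, -2)) = 29.1548

Closest pair: (-7, -5) and (-15, -2) with distance 8.544

The closest pair is (-7, -5) and (-15, -2) with Euclidean distance 8.544. For 5 points, brute-force pairwise comparison is shown above. For large n, the divide-and-conquer algorithm (sort by x, recurse on halves, check the dividing strip) achieves O(n log n).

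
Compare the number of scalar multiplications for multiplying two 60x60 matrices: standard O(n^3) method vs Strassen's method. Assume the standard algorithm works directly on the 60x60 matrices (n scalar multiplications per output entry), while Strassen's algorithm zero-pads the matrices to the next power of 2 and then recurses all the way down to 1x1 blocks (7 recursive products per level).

Matrix multiplication for 60x60 matrices:

Strassen's algorithm requires power-of-2 dimensions. Pad 60x60 to 64x64 (next power of 2).

Standard algorithm: 60^3 = 216000 multiplications
Strassen's algorithm: 7^(log2(64)) = 7^6 = 117649 multiplications
Savings: 216000 - 117649 = 98351 multiplications

Standard: 216000 multiplications (60^3). Strassen: 117649 multiplications (7^6, after padding to 64x64). Strassen reduces 8 recursive multiplications to 7 at each level.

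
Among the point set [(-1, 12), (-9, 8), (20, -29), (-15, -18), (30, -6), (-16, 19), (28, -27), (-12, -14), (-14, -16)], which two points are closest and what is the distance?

Computing all pairwise distances among 9 points:

d((-1, 12), (-9, 8)) = 8.9443
d((-1, 12), (20, -29)) = 46.0652
d((-1, 12), (-15, -18)) = 33.1059
d((-1, 12), (30, -6)) = 35.8469
d((-1, 12), (-16, 19)) = 16.5529
d((-1, 12), (28, -27)) = 48.6004
d((-1, 12), (-12, -14)) = 28.2312
d((-1, 12), (-14, -16)) = 30.8707
d((-9, 8), (20, -29)) = 47.0106
d((-9, 8), (-15, -18)) = 26.6833
d((-9, 8), (30, -6)) = 41.4367
d((-9, 8), (-16, 19)) = 13.0384
d((-9, 8), (28, -27)) = 50.9313
d((-9, 8), (-12, -14)) = 22.2036
d((-9, 8), (-14, -16)) = 24.5153
d((20, -29), (-15, -18)) = 36.6879
d((20, -29), (30, -6)) = 25.0799
d((20, -29), (-16, 19)) = 60.0
d((20, -29), (28, -27)) = 8.2462
d((20, -29), (-12, -14)) = 35.3412
d((20, -29), (-14, -16)) = 36.4005
d((-15, -18), (30, -6)) = 46.5725
d((-15, -18), (-16, 19)) = 37.0135
d((-15, -18), (28, -27)) = 43.9318
d((-15, -18), (-12, -14)) = 5.0
d((-15, -18), (-14, -16)) = 2.2361 <-- minimum
d((30, -6), (-16, 19)) = 52.3546
d((30, -6), (28, -27)) = 21.095
d((30, -6), (-12, -14)) = 42.7551
d((30, -6), (-14, -16)) = 45.1221
d((-16, 19), (28, -27)) = 63.6553
d((-16, 19), (-12, -14)) = 33.2415
d((-16, 19), (-14, -16)) = 35.0571
d((28, -27), (-12, -14)) = 42.0595
d((28, -27), (-14, -16)) = 43.4166
d((-12, -14), (-14, -16)) = 2.8284

Closest pair: (-15, -18) and (-14, -16) with distance 2.2361

The closest pair is (-15, -18) and (-14, -16) with Euclidean distance 2.2361. For 9 points, brute-force pairwise comparison is shown above. For large n, the divide-and-conquer algorithm (sort by x, recurse on halves, check the dividing strip) achieves O(n log n).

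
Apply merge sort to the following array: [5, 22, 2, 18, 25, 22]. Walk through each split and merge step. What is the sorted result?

Merge sort trace:

Split: [5, 22, 2, 18, 25, 22] -> [5, 22, 2] and [18, 25, 22]
  Split: [5, 22, 2] -> [5] and [22, 2]
    Split: [22, 2] -> [22] and [2]
    Merge: [22] + [2] -> [2, 22]
  Merge: [5] + [2, 22] -> [2, 5, 22]
  Split: [18, 25, 22] -> [18] and [25, 22]
    Split: [25, 22] -> [25] and [22]
    Merge: [25] + [22] -> [22, 25]
  Merge: [18] + [22, 25] -> [18, 22, 25]
Merge: [2, 5, 22] + [18, 22, 25] -> [2, 5, 18, 22, 22, 25]

Final sorted array: [2, 5, 18, 22, 22, 25]

The merge sort proceeds by recursively splitting the array and merging sorted halves.
After all merges, the sorted array is [2, 5, 18, 22, 22, 25].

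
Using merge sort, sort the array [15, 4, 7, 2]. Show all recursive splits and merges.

Merge sort trace:

Split: [15, 4, 7, 2] -> [15, 4] and [7, 2]
  Split: [15, 4] -> [15] and [4]
  Merge: [15] + [4] -> [4, 15]
  Split: [7, 2] -> [7] and [2]
  Merge: [7] + [2] -> [2, 7]
Merge: [4, 15] + [2, 7] -> [2, 4, 7, 15]

Final sorted array: [2, 4, 7, 15]

The merge sort proceeds by recursively splitting the array and merging sorted halves.
After all merges, the sorted array is [2, 4, 7, 15].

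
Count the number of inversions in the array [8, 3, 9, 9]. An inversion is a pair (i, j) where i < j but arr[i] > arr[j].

Finding inversions in [8, 3, 9, 9]:

(0, 1): arr[0]=8 > arr[1]=3

Total inversions: 1

The array has 1 inversion(s): (0,1). Each pair (i,j) satisfies i < j and arr[i] > arr[j].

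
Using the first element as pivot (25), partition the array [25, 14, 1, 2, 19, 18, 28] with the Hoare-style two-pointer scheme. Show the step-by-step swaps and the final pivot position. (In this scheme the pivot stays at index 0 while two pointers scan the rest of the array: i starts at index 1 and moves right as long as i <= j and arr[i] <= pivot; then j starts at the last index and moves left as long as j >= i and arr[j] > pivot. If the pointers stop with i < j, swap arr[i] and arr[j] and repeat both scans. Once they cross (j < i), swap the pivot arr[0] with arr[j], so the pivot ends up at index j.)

Hoare-style two-pointer partition with pivot = 25:

Initial array: [25, 14, 1, 2, 19, 18, 28]

Pointers start at i = 1, j = 6.
i ends at 6, j ends at 5: the pointers have crossed (j < i), so scanning stops.

Swap pivot arr[0] with arr[5] to place pivot at position 5: [18, 14, 1, 2, 19, 25, 28]
Pivot position: 5

After partitioning with pivot 25, the array becomes [18, 14, 1, 2, 19, 25, 28]. The pivot is placed at index 5. All elements to the left of the pivot are <= 25, and all elements to the right are > 25.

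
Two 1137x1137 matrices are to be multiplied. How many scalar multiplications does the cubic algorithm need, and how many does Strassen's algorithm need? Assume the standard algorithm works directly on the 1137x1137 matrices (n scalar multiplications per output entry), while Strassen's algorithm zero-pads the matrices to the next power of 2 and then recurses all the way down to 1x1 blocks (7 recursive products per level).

Matrix multiplication for 1137x1137 matrices:

Strassen's algorithm requires power-of-2 dimensions. Pad 1137x1137 to 2048x2048 (next power of 2).

Standard algorithm: 1137^3 = 1469878353 multiplications
Strassen's algorithm: 7^(log2(2048)) = 7^11 = 1977326743 multiplications
Difference: 1469878353 - 1977326743 = -507448390 (Strassen uses MORE here due to padding overhead — for small or just-over-power-of-2 n, padding can outweigh the per-level savings)

Standard: 1469878353 multiplications (1137^3). Strassen: 1977326743 multiplications (7^11, after padding to 2048x2048). Strassen reduces 8 recursive multiplications to 7 at each level.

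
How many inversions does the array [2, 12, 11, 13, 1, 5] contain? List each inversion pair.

Finding inversions in [2, 12, 11, 13, 1, 5]:

(0, 4): arr[0]=2 > arr[4]=1
(1, 2): arr[1]=12 > arr[2]=11
(1, 4): arr[1]=12 > arr[4]=1
(1, 5): arr[1]=12 > arr[5]=5
(2, 4): arr[2]=11 > arr[4]=1
(2, 5): arr[2]=11 > arr[5]=5
(3, 4): arr[3]=13 > arr[4]=1
(3, 5): arr[3]=13 > arr[5]=5

Total inversions: 8

The array has 8 inversion(s): (0,4), (1,2), (1,4), (1,5), (2,4), (2,5), (3,4), (3,5). Each pair (i,j) satisfies i < j and arr[i] > arr[j].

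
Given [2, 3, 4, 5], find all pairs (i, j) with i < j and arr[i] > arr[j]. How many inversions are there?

Finding inversions in [2, 3, 4, 5]:


Total inversions: 0

The array has 0 inversions. It is already sorted.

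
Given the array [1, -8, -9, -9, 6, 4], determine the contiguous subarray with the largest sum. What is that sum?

Using Kadane's algorithm on [1, -8, -9, -9, 6, 4]:

Scanning through the array:
Position 1 (value -8): max_ending_here = -7, max_so_far = 1
Position 2 (value -9): max_ending_here = -9, max_so_far = 1
Position 3 (value -9): max_ending_here = -9, max_so_far = 1
Position 4 (value 6): max_ending_here = 6, max_so_far = 6
Position 5 (value 4): max_ending_here = 10, max_so_far = 10

Maximum subarray: [6, 4]
Maximum sum: 10

The maximum subarray is [6, 4] with sum 10. This subarray runs from index 4 to index 5.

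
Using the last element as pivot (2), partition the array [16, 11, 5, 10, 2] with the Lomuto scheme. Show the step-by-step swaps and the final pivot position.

Lomuto partition with pivot = 2:

Initial array: [16, 11, 5, 10, 2]

arr[0]=16 > 2: no swap
arr[1]=11 > 2: no swap
arr[2]=5 > 2: no swap
arr[3]=10 > 2: no swap

Place pivot at position 0: [2, 11, 5, 10, 16]
Pivot position: 0

After partitioning with pivot 2, the array becomes [2, 11, 5, 10, 16]. The pivot is placed at index 0. All elements to the left of the pivot are <= 2, and all elements to the right are > 2.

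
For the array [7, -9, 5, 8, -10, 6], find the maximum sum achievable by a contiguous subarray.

Using Kadane's algorithm on [7, -9, 5, 8, -10, 6]:

Scanning through the array:
Position 1 (value -9): max_ending_here = -2, max_so_far = 7
Position 2 (value 5): max_ending_here = 5, max_so_far = 7
Position 3 (value 8): max_ending_here = 13, max_so_far = 13
Position 4 (value -10): max_ending_here = 3, max_so_far = 13
Position 5 (value 6): max_ending_here = 9, max_so_far = 13

Maximum subarray: [5, 8]
Maximum sum: 13

The maximum subarray is [5, 8] with sum 13. This subarray runs from index 2 to index 3.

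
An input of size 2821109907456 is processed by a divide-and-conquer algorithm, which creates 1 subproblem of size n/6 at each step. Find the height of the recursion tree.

For divide and conquer with division factor 6:

Problem sizes at each level:
Level 0: 2821109907456
Level 1: 470184984576
Level 2: 78364164096
Level 3: 13060694016
Level 4: 2176782336
Level 5: 362797056
Level 6: 60466176
Level 7: 10077696
Level 8: 1679616
Level 9: 279936
Level 10: 46656
Level 11: 7776
Level 12: 1296
Level 13: 216
Level 14: 36
Level 15: 6
Level 16: 1

The root is level 0 and the size-1 base case is level 16 (the tree spans levels 0 through 16, i.e. 17 levels counting the root), so the depth is the number of divisions: log_6(2821109907456) = 16

The recursion tree depth is log_6(2821109907456) = 16. At each level, the problem size is divided by 6, so it takes 16 divisions to reduce to a base case of size 1. The algorithm makes 1 recursive call at each level.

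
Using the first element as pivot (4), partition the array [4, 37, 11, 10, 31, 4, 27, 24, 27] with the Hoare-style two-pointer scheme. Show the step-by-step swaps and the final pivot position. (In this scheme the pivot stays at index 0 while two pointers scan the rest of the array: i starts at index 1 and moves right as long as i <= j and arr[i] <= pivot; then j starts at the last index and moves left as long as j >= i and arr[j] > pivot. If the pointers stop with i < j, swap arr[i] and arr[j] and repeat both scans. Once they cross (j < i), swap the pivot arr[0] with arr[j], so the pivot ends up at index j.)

Hoare-style two-pointer partition with pivot = 4:

Initial array: [4, 37, 11, 10, 31, 4, 27, 24, 27]

Pointers start at i = 1, j = 8.
i stops at index 1 (arr[1]=37 > 4), j stops at index 5 (arr[5]=4 <= 4): swap arr[1] and arr[5], array becomes [4, 4, 11, 10, 31, 37, 27, 24, 27]
i ends at 2, j ends at 1: the pointers have crossed (j < i), so scanning stops.

Swap pivot arr[0] with arr[1] to place pivot at position 1: [4, 4, 11, 10, 31, 37, 27, 24, 27]
Pivot position: 1

After partitioning with pivot 4, the array becomes [4, 4, 11, 10, 31, 37, 27, 24, 27]. The pivot is placed at index 1. All elements to the left of the pivot are <= 4, and all elements to the right are > 4.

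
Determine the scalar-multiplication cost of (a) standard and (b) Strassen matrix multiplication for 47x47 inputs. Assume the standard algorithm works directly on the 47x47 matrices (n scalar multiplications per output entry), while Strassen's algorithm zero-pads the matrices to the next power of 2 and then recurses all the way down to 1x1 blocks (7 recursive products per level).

Matrix multiplication for 47x47 matrices:

Strassen's algorithm requires power-of-2 dimensions. Pad 47x47 to 64x64 (next power of 2).

Standard algorithm: 47^3 = 103823 multiplications
Strassen's algorithm: 7^(log2(64)) = 7^6 = 117649 multiplications
Difference: 103823 - 117649 = -13826 (Strassen uses MORE here due to padding overhead — for small or just-over-power-of-2 n, padding can outweigh the per-level savings)

Standard: 103823 multiplications (47^3). Strassen: 117649 multiplications (7^6, after padding to 64x64). Strassen reduces 8 recursive multiplications to 7 at each level.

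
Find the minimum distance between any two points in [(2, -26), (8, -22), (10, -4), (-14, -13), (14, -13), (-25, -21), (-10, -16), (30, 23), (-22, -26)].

Computing all pairwise distances among 9 points:

d((2, -26), (8, -22)) = 7.2111
d((2, -26), (10, -4)) = 23.4094
d((2, -26), (-14, -13)) = 20.6155
d((2, -26), (14, -13)) = 17.6918
d((2, -26), (-25, -21)) = 27.4591
d((2, -26), (-10, -16)) = 15.6205
d((2, -26), (30, 23)) = 56.4358
d((2, -26), (-22, -26)) = 24.0
d((8, -22), (10, -4)) = 18.1108
d((8, -22), (-14, -13)) = 23.7697
d((8, -22), (14, -13)) = 10.8167
d((8, -22), (-25, -21)) = 33.0151
d((8, -22), (-10, -16)) = 18.9737
d((8, -22), (30, 23)) = 50.0899
d((8, -22), (-22, -26)) = 30.2655
d((10, -4), (-14, -13)) = 25.632
d((10, -4), (14, -13)) = 9.8489
d((10, -4), (-25, -21)) = 38.9102
d((10, -4), (-10, -16)) = 23.3238
d((10, -4), (30, 23)) = 33.6006
d((10, -4), (-22, -26)) = 38.833
d((-14, -13), (14, -13)) = 28.0
d((-14, -13), (-25, -21)) = 13.6015
d((-14, -13), (-10, -16)) = 5.0 <-- minimum
d((-14, -13), (30, 23)) = 56.8507
d((-14, -13), (-22, -26)) = 15.2643
d((14, -13), (-25, -21)) = 39.8121
d((14, -13), (-10, -16)) = 24.1868
d((14, -13), (30, 23)) = 39.3954
d((14, -13), (-22, -26)) = 38.2753
d((-25, -21), (-10, -16)) = 15.8114
d((-25, -21), (30, 23)) = 70.4344
d((-25, -21), (-22, -26)) = 5.831
d((-10, -16), (30, 23)) = 55.8659
d((-10, -16), (-22, -26)) = 15.6205
d((30, 23), (-22, -26)) = 71.4493

Closest pair: (-14, -13) and (-10, -16) with distance 5.0

The closest pair is (-14, -13) and (-10, -16) with Euclidean distance 5.0. For 9 points, brute-force pairwise comparison is shown above. For large n, the divide-and-conquer algorithm (sort by x, recurse on halves, check the dividing strip) achieves O(n log n).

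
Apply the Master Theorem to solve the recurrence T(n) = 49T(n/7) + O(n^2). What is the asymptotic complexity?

Master Theorem for T(n) = 49T(n/7) + O(n^2):

a = 49, b = 7, c = 2
log_b(a) = log_7(49) = 2.0000

Case 2: c = 2 = log_7(49) = 2.0000
T(n) = O(n^2 log n) = O(n^2 log n)

For T(n) = 49T(n/7) + O(n^2): log_7(49) = 2.0000. This is Case 2 of the Master Theorem (c = log_b(a), equal work at all levels), giving O(n^2 log n).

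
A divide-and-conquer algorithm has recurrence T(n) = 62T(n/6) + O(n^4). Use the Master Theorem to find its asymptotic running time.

Master Theorem for T(n) = 62T(n/6) + O(n^4):

a = 62, b = 6, c = 4
log_b(a) = log_6(62) = 2.3034

Case 3: c = 4 > log_6(62) = 2.3034
T(n) = O(n^4) = O(n^4)

For T(n) = 62T(n/6) + O(n^4): log_6(62) = 2.3034. This is Case 3 of the Master Theorem (c > log_b(a), work dominated by root), giving O(n^4).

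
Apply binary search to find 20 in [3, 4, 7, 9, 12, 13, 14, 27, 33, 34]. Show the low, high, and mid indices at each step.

Binary search for 20 in [3, 4, 7, 9, 12, 13, 14, 27, 33, 34]:

lo=0, hi=9, mid=4, arr[mid]=12 -> 12 < 20, search right half
lo=5, hi=9, mid=7, arr[mid]=27 -> 27 > 20, search left half
lo=5, hi=6, mid=5, arr[mid]=13 -> 13 < 20, search right half
lo=6, hi=6, mid=6, arr[mid]=14 -> 14 < 20, search right half
lo=7 > hi=6, target 20 not found

Binary search determines that 20 is not in the array after 4 comparisons. The search space was exhausted without finding the target.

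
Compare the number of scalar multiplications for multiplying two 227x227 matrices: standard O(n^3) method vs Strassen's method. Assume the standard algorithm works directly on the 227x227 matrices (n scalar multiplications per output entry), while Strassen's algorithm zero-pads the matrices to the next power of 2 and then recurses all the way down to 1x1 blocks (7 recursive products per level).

Matrix multiplication for 227x227 matrices:

Strassen's algorithm requires power-of-2 dimensions. Pad 227x227 to 256x256 (next power of 2).

Standard algorithm: 227^3 = 11697083 multiplications
Strassen's algorithm: 7^(log2(256)) = 7^8 = 5764801 multiplications
Savings: 11697083 - 5764801 = 5932282 multiplications

Standard: 11697083 multiplications (227^3). Strassen: 5764801 multiplications (7^8, after padding to 256x256). Strassen reduces 8 recursive multiplications to 7 at each level.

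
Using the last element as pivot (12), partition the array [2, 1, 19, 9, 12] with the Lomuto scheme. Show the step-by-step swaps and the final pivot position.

Lomuto partition with pivot = 12:

Initial array: [2, 1, 19, 9, 12]

arr[0]=2 <= 12: swap with position 0, array becomes [2, 1, 19, 9, 12]
arr[1]=1 <= 12: swap with position 1, array becomes [2, 1, 19, 9, 12]
arr[2]=19 > 12: no swap
arr[3]=9 <= 12: swap with position 2, array becomes [2, 1, 9, 19, 12]

Place pivot at position 3: [2, 1, 9, 12, 19]
Pivot position: 3

After partitioning with pivot 12, the array becomes [2, 1, 9, 12, 19]. The pivot is placed at index 3. All elements to the left of the pivot are <= 12, and all elements to the right are > 12.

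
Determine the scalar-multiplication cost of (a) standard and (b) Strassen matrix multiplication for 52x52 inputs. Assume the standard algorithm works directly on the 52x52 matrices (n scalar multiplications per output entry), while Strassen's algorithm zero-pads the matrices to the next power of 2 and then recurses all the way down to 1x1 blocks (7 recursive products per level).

Matrix multiplication for 52x52 matrices:

Strassen's algorithm requires power-of-2 dimensions. Pad 52x52 to 64x64 (next power of 2).

Standard algorithm: 52^3 = 140608 multiplications
Strassen's algorithm: 7^(log2(64)) = 7^6 = 117649 multiplications
Savings: 140608 - 117649 = 22959 multiplications

Standard: 140608 multiplications (52^3). Strassen: 117649 multiplications (7^6, after padding to 64x64). Strassen reduces 8 recursive multiplications to 7 at each level.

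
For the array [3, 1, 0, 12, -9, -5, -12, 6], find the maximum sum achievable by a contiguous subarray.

Using Kadane's algorithm on [3, 1, 0, 12, -9, -5, -12, 6]:

Scanning through the array:
Position 1 (value 1): max_ending_here = 4, max_so_far = 4
Position 2 (value 0): max_ending_here = 4, max_so_far = 4
Position 3 (value 12): max_ending_here = 16, max_so_far = 16
Position 4 (value -9): max_ending_here = 7, max_so_far = 16
Position 5 (value -5): max_ending_here = 2, max_so_far = 16
Position 6 (value -12): max_ending_here = -10, max_so_far = 16
Position 7 (value 6): max_ending_here = 6, max_so_far = 16

Maximum subarray: [3, 1, 0, 12]
Maximum sum: 16

The maximum subarray is [3, 1, 0, 12] with sum 16. This subarray runs from index 0 to index 3.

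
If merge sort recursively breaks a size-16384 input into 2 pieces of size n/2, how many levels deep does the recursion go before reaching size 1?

For divide and conquer with division factor 2:

Problem sizes at each level:
Level 0: 16384
Level 1: 8192
Level 2: 4096
Level 3: 2048
Level 4: 1024
Level 5: 512
Level 6: 256
Level 7: 128
Level 8: 64
Level 9: 32
Level 10: 16
Level 11: 8
Level 12: 4
Level 13: 2
Level 14: 1

The root is level 0 and the size-1 base case is level 14 (the tree spans levels 0 through 14, i.e. 15 levels counting the root), so the depth is the number of divisions: log_2(16384) = 14

The recursion tree depth is log_2(16384) = 14. At each level, the problem size is divided by 2, so it takes 14 divisions to reduce to a base case of size 1. The algorithm makes 2 recursive calls at each level.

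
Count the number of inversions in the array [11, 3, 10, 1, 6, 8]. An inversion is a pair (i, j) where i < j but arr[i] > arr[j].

Finding inversions in [11, 3, 10, 1, 6, 8]:

(0, 1): arr[0]=11 > arr[1]=3
(0, 2): arr[0]=11 > arr[2]=10
(0, 3): arr[0]=11 > arr[3]=1
(0, 4): arr[0]=11 > arr[4]=6
(0, 5): arr[0]=11 > arr[5]=8
(1, 3): arr[1]=3 > arr[3]=1
(2, 3): arr[2]=10 > arr[3]=1
(2, 4): arr[2]=10 > arr[4]=6
(2, 5): arr[2]=10 > arr[5]=8

Total inversions: 9

The array has 9 inversion(s): (0,1), (0,2), (0,3), (0,4), (0,5), (1,3), (2,3), (2,4), (2,5). Each pair (i,j) satisfies i < j and arr[i] > arr[j].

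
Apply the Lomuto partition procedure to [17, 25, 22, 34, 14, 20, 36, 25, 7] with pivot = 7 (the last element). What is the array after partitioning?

Lomuto partition with pivot = 7:

Initial array: [17, 25, 22, 34, 14, 20, 36, 25, 7]

arr[0]=17 > 7: no swap
arr[1]=25 > 7: no swap
arr[2]=22 > 7: no swap
arr[3]=34 > 7: no swap
arr[4]=14 > 7: no swap
arr[5]=20 > 7: no swap
arr[6]=36 > 7: no swap
arr[7]=25 > 7: no swap

Place pivot at position 0: [7, 25, 22, 34, 14, 20, 36, 25, 17]
Pivot position: 0

After partitioning with pivot 7, the array becomes [7, 25, 22, 34, 14, 20, 36, 25, 17]. The pivot is placed at index 0. All elements to the left of the pivot are <= 7, and all elements to the right are > 7.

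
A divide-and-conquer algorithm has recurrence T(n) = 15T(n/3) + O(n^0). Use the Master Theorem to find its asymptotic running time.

Master Theorem for T(n) = 15T(n/3) + O(n^0):

a = 15, b = 3, c = 0
log_b(a) = log_3(15) = 2.4650

Case 1: c = 0 < log_3(15) = 2.4650
T(n) = O(n^(log_3 15))

For T(n) = 15T(n/3) + O(n^0): log_3(15) = 2.4650. This is Case 1 of the Master Theorem (c < log_b(a), work dominated by leaves), giving O(n^(log_3 15)).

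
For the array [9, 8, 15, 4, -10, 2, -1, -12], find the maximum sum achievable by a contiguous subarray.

Using Kadane's algorithm on [9, 8, 15, 4, -10, 2, -1, -12]:

Scanning through the array:
Position 1 (value 8): max_ending_here = 17, max_so_far = 17
Position 2 (value 15): max_ending_here = 32, max_so_far = 32
Position 3 (value 4): max_ending_here = 36, max_so_far = 36
Position 4 (value -10): max_ending_here = 26, max_so_far = 36
Position 5 (value 2): max_ending_here = 28, max_so_far = 36
Position 6 (value -1): max_ending_here = 27, max_so_far = 36
Position 7 (value -12): max_ending_here = 15, max_so_far = 36

Maximum subarray: [9, 8, 15, 4]
Maximum sum: 36

The maximum subarray is [9, 8, 15, 4] with sum 36. This subarray runs from index 0 to index 3.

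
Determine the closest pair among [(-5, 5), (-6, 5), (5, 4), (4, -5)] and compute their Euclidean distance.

Computing all pairwise distances among 4 points:

d((-5, 5), (-6, 5)) = 1.0 <-- minimum
d((-5, 5), (5, 4)) = 10.0499
d((-5, 5), (4, -5)) = 13.4536
d((-6, 5), (5, 4)) = 11.0454
d((-6, 5), (4, -5)) = 14.1421
d((5, 4), (4, -5)) = 9.0554

Closest pair: (-5, 5) and (-6, 5) with distance 1.0

The closest pair is (-5, 5) and (-6, 5) with Euclidean distance 1.0. For 4 points, brute-force pairwise comparison is shown above. For large n, the divide-and-conquer algorithm (sort by x, recurse on halves, check the dividing strip) achieves O(n log n).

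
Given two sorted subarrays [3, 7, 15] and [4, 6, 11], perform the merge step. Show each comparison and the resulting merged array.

Merging process:

Compare 3 vs 4: take 3 from left. Merged: [3]
Compare 7 vs 4: take 4 from right. Merged: [3, 4]
Compare 7 vs 6: take 6 from right. Merged: [3, 4, 6]
Compare 7 vs 11: take 7 from left. Merged: [3, 4, 6, 7]
Compare 15 vs 11: take 11 from right. Merged: [3, 4, 6, 7, 11]
Append remaining from left: [15]. Merged: [3, 4, 6, 7, 11, 15]

Final merged array: [3, 4, 6, 7, 11, 15]
Total comparisons: 5

The merged array is [3, 4, 6, 7, 11, 15], requiring 5 comparisons. The merge step runs in O(n) time where n is the total number of elements.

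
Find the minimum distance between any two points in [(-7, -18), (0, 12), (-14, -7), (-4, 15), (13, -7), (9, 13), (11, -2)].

Computing all pairwise distances among 7 points:

d((-7, -18), (0, 12)) = 30.8058
d((-7, -18), (-14, -7)) = 13.0384
d((-7, -18), (-4, 15)) = 33.1361
d((-7, -18), (13, -7)) = 22.8254
d((-7, -18), (9, 13)) = 34.8855
d((-7, -18), (11, -2)) = 24.0832
d((0, 12), (-14, -7)) = 23.6008
d((0, 12), (-4, 15)) = 5.0 <-- minimum
d((0, 12), (13, -7)) = 23.0217
d((0, 12), (9, 13)) = 9.0554
d((0, 12), (11, -2)) = 17.8045
d((-14, -7), (-4, 15)) = 24.1661
d((-14, -7), (13, -7)) = 27.0
d((-14, -7), (9, 13)) = 30.4795
d((-14, -7), (11, -2)) = 25.4951
d((-4, 15), (13, -7)) = 27.8029
d((-4, 15), (9, 13)) = 13.1529
d((-4, 15), (11, -2)) = 22.6716
d((13, -7), (9, 13)) = 20.3961
d((13, -7), (11, -2)) = 5.3852
d((9, 13), (11, -2)) = 15.1327

Closest pair: (0, 12) and (-4, 15) with distance 5.0

The closest pair is (0, 12) and (-4, 15) with Euclidean distance 5.0. For 7 points, brute-force pairwise comparison is shown above. For large n, the divide-and-conquer algorithm (sort by x, recurse on halves, check the dividing strip) achieves O(n log n).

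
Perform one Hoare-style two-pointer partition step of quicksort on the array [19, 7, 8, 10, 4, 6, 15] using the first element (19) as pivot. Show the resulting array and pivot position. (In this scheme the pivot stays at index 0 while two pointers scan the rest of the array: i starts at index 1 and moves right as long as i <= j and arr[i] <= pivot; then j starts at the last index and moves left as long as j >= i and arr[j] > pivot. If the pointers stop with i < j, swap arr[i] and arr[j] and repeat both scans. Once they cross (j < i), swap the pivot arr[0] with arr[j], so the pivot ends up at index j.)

Hoare-style two-pointer partition with pivot = 19:

Initial array: [19, 7, 8, 10, 4, 6, 15]

Pointers start at i = 1, j = 6.
i ends at 7, j ends at 6: the pointers have crossed (j < i), so scanning stops.

Swap pivot arr[0] with arr[6] to place pivot at position 6: [15, 7, 8, 10, 4, 6, 19]
Pivot position: 6

After partitioning with pivot 19, the array becomes [15, 7, 8, 10, 4, 6, 19]. The pivot is placed at index 6. All elements to the left of the pivot are <= 19, and all elements to the right are > 19.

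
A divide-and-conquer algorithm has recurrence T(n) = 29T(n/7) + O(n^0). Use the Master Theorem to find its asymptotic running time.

Master Theorem for T(n) = 29T(n/7) + O(n^0):

a = 29, b = 7, c = 0
log_b(a) = log_7(29) = 1.7304

Case 1: c = 0 < log_7(29) = 1.7304
T(n) = O(n^(log_7 29))

For T(n) = 29T(n/7) + O(n^0): log_7(29) = 1.7304. This is Case 1 of the Master Theorem (c < log_b(a), work dominated by leaves), giving O(n^(log_7 29)).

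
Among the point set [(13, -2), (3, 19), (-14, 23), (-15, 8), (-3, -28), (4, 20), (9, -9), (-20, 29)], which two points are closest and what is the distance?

Computing all pairwise distances among 8 points:

d((13, -2), (3, 19)) = 23.2594
d((13, -2), (-14, 23)) = 36.7967
d((13, -2), (-15, 8)) = 29.7321
d((13, -2), (-3, -28)) = 30.5287
d((13, -2), (4, 20)) = 23.7697
d((13, -2), (9, -9)) = 8.0623
d((13, -2), (-20, 29)) = 45.2769
d((3, 19), (-14, 23)) = 17.4642
d((3, 19), (-15, 8)) = 21.095
d((3, 19), (-3, -28)) = 47.3814
d((3, 19), (4, 20)) = 1.4142 <-- minimum
d((3, 19), (9, -9)) = 28.6356
d((3, 19), (-20, 29)) = 25.0799
d((-14, 23), (-15, 8)) = 15.0333
d((-14, 23), (-3, -28)) = 52.1728
d((-14, 23), (4, 20)) = 18.2483
d((-14, 23), (9, -9)) = 39.4081
d((-14, 23), (-20, 29)) = 8.4853
d((-15, 8), (-3, -28)) = 37.9473
d((-15, 8), (4, 20)) = 22.4722
d((-15, 8), (9, -9)) = 29.4109
d((-15, 8), (-20, 29)) = 21.587
d((-3, -28), (4, 20)) = 48.5077
d((-3, -28), (9, -9)) = 22.4722
d((-3, -28), (-20, 29)) = 59.4811
d((4, 20), (9, -9)) = 29.4279
d((4, 20), (-20, 29)) = 25.632
d((9, -9), (-20, 29)) = 47.8017

Closest pair: (3, 19) and (4, 20) with distance 1.4142

The closest pair is (3, 19) and (4, 20) with Euclidean distance 1.4142. For 8 points, brute-force pairwise comparison is shown above. For large n, the divide-and-conquer algorithm (sort by x, recurse on halves, check the dividing strip) achieves O(n log n).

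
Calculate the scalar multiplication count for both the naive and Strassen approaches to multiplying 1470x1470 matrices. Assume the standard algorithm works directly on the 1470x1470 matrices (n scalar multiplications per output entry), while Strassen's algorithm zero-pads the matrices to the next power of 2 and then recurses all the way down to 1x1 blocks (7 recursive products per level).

Matrix multiplication for 1470x1470 matrices:

Strassen's algorithm requires power-of-2 dimensions. Pad 1470x1470 to 2048x2048 (next power of 2).

Standard algorithm: 1470^3 = 3176523000 multiplications
Strassen's algorithm: 7^(log2(2048)) = 7^11 = 1977326743 multiplications
Savings: 3176523000 - 1977326743 = 1199196257 multiplications

Standard: 3176523000 multiplications (1470^3). Strassen: 1977326743 multiplications (7^11, after padding to 2048x2048). Strassen reduces 8 recursive multiplications to 7 at each level.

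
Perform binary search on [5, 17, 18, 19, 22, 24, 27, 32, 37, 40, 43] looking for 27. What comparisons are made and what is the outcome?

Binary search for 27 in [5, 17, 18, 19, 22, 24, 27, 32, 37, 40, 43]:

lo=0, hi=10, mid=5, arr[mid]=24 -> 24 < 27, search right half
lo=6, hi=10, mid=8, arr[mid]=37 -> 37 > 27, search left half
lo=6, hi=7, mid=6, arr[mid]=27 -> Found target at index 6!

Binary search finds 27 at index 6 after 3 comparisons. The search repeatedly halves the search space by comparing with the middle element.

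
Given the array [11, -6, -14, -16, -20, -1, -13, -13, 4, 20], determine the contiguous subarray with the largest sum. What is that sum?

Using Kadane's algorithm on [11, -6, -14, -16, -20, -1, -13, -13, 4, 20]:

Scanning through the array:
Position 1 (value -6): max_ending_here = 5, max_so_far = 11
Position 2 (value -14): max_ending_here = -9, max_so_far = 11
Position 3 (value -16): max_ending_here = -16, max_so_far = 11
Position 4 (value -20): max_ending_here = -20, max_so_far = 11
Position 5 (value -1): max_ending_here = -1, max_so_far = 11
Position 6 (value -13): max_ending_here = -13, max_so_far = 11
Position 7 (value -13): max_ending_here = -13, max_so_far = 11
Position 8 (value 4): max_ending_here = 4, max_so_far = 11
Position 9 (value 20): max_ending_here = 24, max_so_far = 24

Maximum subarray: [4, 20]
Maximum sum: 24

The maximum subarray is [4, 20] with sum 24. This subarray runs from index 8 to index 9.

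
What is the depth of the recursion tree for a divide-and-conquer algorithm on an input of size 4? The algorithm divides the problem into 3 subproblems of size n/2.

For divide and conquer with division factor 2:

Problem sizes at each level:
Level 0: 4
Level 1: 2
Level 2: 1

The root is level 0 and the size-1 base case is level 2 (the tree spans levels 0 through 2, i.e. 3 levels counting the root), so the depth is the number of divisions: log_2(4) = 2

The recursion tree depth is log_2(4) = 2. At each level, the problem size is divided by 2, so it takes 2 divisions to reduce to a base case of size 1. The algorithm makes 3 recursive calls at each level.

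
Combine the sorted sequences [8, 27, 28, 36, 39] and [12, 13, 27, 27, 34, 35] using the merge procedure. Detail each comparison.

Merging process:

Compare 8 vs 12: take 8 from left. Merged: [8]
Compare 27 vs 12: take 12 from right. Merged: [8, 12]
Compare 27 vs 13: take 13 from right. Merged: [8, 12, 13]
Compare 27 vs 27: take 27 from left. Merged: [8, 12, 13, 27]
Compare 28 vs 27: take 27 from right. Merged: [8, 12, 13, 27, 27]
Compare 28 vs 27: take 27 from right. Merged: [8, 12, 13, 27, 27, 27]
Compare 28 vs 34: take 28 from left. Merged: [8, 12, 13, 27, 27, 27, 28]
Compare 36 vs 34: take 34 from right. Merged: [8, 12, 13, 27, 27, 27, 28, 34]
Compare 36 vs 35: take 35 from right. Merged: [8, 12, 13, 27, 27, 27, 28, 34, 35]
Append remaining from left: [36, 39]. Merged: [8, 12, 13, 27, 27, 27, 28, 34, 35, 36, 39]

Final merged array: [8, 12, 13, 27, 27, 27, 28, 34, 35, 36, 39]
Total comparisons: 9

The merged array is [8, 12, 13, 27, 27, 27, 28, 34, 35, 36, 39], requiring 9 comparisons. The merge step runs in O(n) time where n is the total number of elements.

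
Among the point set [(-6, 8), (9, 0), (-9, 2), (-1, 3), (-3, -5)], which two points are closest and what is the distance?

Computing all pairwise distances among 5 points:

d((-6, 8), (9, 0)) = 17.0
d((-6, 8), (-9, 2)) = 6.7082 <-- minimum
d((-6, 8), (-1, 3)) = 7.0711
d((-6, 8), (-3, -5)) = 13.3417
d((9, 0), (-9, 2)) = 18.1108
d((9, 0), (-1, 3)) = 10.4403
d((9, 0), (-3, -5)) = 13.0
d((-9, 2), (-1, 3)) = 8.0623
d((-9, 2), (-3, -5)) = 9.2195
d((-1, 3), (-3, -5)) = 8.2462

Closest pair: (-6, 8) and (-9, 2) with distance 6.7082

The closest pair is (-6, 8) and (-9, 2) with Euclidean distance 6.7082. For 5 points, brute-force pairwise comparison is shown above. For large n, the divide-and-conquer algorithm (sort by x, recurse on halves, check the dividing strip) achieves O(n log n).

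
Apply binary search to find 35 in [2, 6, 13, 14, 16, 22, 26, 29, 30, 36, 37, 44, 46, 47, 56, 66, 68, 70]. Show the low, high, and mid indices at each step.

Binary search for 35 in [2, 6, 13, 14, 16, 22, 26, 29, 30, 36, 37, 44, 46, 47, 56, 66, 68, 70]:

lo=0, hi=17, mid=8, arr[mid]=30 -> 30 < 35, search right half
lo=9, hi=17, mid=13, arr[mid]=47 -> 47 > 35, search left half
lo=9, hi=12, mid=10, arr[mid]=37 -> 37 > 35, search left half
lo=9, hi=9, mid=9, arr[mid]=36 -> 36 > 35, search left half
lo=9 > hi=8, target 35 not found

Binary search determines that 35 is not in the array after 4 comparisons. The search space was exhausted without finding the target.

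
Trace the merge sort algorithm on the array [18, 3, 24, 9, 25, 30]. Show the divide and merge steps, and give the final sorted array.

Merge sort trace:

Split: [18, 3, 24, 9, 25, 30] -> [18, 3, 24] and [9, 25, 30]
  Split: [18, 3, 24] -> [18] and [3, 24]
    Split: [3, 24] -> [3] and [24]
    Merge: [3] + [24] -> [3, 24]
  Merge: [18] + [3, 24] -> [3, 18, 24]
  Split: [9, 25, 30] -> [9] and [25, 30]
    Split: [25, 30] -> [25] and [30]
    Merge: [25] + [30] -> [25, 30]
  Merge: [9] + [25, 30] -> [9, 25, 30]
Merge: [3, 18, 24] + [9, 25, 30] -> [3, 9, 18, 24, 25, 30]

Final sorted array: [3, 9, 18, 24, 25, 30]

The merge sort proceeds by recursively splitting the array and merging sorted halves.
After all merges, the sorted array is [3, 9, 18, 24, 25, 30].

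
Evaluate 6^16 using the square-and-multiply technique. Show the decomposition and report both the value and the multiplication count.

Computing 6^16 by squaring (build up from 6^1; each line after the first costs one multiplication):

6^1 = 6
6^2 = (6^1)^2 = 6^2 = 36
6^4 = (6^2)^2 = 36^2 = 1296
6^8 = (6^4)^2 = 1296^2 = 1679616
6^16 = (6^8)^2 = 1679616^2 = 2821109907456

Result: 2821109907456
Multiplications needed: 4 (4 lines after 6^1)

6^16 = 2821109907456. Using exponentiation by squaring, this requires 4 multiplications. The key idea: if the exponent is even, square the half-power; if odd, multiply by the base once.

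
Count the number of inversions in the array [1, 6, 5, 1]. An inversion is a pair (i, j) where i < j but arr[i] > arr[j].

Finding inversions in [1, 6, 5, 1]:

(1, 2): arr[1]=6 > arr[2]=5
(1, 3): arr[1]=6 > arr[3]=1
(2, 3): arr[2]=5 > arr[3]=1

Total inversions: 3

The array has 3 inversion(s): (1,2), (1,3), (2,3). Each pair (i,j) satisfies i < j and arr[i] > arr[j].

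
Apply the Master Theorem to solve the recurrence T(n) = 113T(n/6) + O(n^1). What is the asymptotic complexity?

Master Theorem for T(n) = 113T(n/6) + O(n^1):

a = 113, b = 6, c = 1
log_b(a) = log_6(113) = 2.6384

Case 1: c = 1 < log_6(113) = 2.6384
T(n) = O(n^(log_6 113))

For T(n) = 113T(n/6) + O(n^1): log_6(113) = 2.6384. This is Case 1 of the Master Theorem (c < log_b(a), work dominated by leaves), giving O(n^(log_6 113)).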